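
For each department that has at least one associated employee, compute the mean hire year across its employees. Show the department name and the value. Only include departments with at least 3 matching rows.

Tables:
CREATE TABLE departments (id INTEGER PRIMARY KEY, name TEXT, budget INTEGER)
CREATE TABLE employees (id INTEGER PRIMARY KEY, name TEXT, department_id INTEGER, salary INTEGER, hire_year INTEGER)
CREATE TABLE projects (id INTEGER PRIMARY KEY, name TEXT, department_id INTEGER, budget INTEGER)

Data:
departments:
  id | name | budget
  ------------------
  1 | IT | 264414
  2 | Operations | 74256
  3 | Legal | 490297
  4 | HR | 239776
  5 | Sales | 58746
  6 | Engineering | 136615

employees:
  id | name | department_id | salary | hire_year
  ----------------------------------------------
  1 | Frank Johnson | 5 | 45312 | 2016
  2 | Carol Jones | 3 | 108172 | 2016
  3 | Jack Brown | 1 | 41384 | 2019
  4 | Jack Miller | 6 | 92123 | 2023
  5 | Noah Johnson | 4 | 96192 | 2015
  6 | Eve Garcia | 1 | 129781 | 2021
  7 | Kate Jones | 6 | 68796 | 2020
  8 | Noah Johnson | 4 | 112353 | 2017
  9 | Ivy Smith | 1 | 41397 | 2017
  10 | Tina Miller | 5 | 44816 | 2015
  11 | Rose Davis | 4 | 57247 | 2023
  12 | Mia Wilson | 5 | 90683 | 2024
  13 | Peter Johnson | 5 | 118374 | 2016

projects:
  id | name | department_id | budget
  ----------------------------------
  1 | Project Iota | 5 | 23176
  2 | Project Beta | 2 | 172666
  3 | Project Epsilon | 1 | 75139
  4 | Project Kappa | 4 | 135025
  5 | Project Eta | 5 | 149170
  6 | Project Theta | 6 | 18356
SELECT p.name, AVG(c.hire_year) AS avg_hire_year FROM employees c JOIN departments p ON c.department_id = p.id GROUP BY p.id, p.name HAVING COUNT(*) >= 3

Execution result:
name | avg_hire_year
IT | 2019.00
HR | 2018.33
Sales | 2017.75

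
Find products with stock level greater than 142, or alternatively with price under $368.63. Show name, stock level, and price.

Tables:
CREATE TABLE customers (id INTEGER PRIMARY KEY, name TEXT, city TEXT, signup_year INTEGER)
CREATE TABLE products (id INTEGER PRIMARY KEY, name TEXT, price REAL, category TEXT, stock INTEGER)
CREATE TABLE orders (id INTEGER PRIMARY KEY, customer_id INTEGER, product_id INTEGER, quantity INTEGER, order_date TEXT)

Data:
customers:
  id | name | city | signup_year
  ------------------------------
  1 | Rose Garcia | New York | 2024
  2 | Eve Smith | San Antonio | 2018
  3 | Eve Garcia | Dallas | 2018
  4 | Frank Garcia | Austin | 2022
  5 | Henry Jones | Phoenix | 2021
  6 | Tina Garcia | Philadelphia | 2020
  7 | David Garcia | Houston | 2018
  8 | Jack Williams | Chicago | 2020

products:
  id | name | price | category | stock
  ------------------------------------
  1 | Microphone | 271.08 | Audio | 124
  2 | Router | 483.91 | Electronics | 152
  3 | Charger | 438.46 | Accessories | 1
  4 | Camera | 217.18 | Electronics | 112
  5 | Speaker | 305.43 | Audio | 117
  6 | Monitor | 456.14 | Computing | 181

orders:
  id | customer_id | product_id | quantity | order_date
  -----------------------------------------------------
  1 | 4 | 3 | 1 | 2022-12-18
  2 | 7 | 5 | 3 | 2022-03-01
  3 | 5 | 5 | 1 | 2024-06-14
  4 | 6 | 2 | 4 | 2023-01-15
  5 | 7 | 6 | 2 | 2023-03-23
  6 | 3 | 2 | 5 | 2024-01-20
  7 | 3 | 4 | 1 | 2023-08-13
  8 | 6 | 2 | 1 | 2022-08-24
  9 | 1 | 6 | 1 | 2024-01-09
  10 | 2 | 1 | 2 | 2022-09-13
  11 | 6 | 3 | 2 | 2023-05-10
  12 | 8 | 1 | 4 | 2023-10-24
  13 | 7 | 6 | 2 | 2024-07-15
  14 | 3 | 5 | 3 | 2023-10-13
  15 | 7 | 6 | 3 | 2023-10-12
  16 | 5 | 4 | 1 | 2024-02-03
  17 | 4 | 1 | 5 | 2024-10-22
SELECT name, stock, price FROM products WHERE stock > 142 OR price < 368.63

Execution result:
name | stock | price
Microphone | 124 | 271.08
Router | 152 | 483.91
Camera | 112 | 217.18
Speaker | 117 | 305.43
Monitor | 181 | 456.14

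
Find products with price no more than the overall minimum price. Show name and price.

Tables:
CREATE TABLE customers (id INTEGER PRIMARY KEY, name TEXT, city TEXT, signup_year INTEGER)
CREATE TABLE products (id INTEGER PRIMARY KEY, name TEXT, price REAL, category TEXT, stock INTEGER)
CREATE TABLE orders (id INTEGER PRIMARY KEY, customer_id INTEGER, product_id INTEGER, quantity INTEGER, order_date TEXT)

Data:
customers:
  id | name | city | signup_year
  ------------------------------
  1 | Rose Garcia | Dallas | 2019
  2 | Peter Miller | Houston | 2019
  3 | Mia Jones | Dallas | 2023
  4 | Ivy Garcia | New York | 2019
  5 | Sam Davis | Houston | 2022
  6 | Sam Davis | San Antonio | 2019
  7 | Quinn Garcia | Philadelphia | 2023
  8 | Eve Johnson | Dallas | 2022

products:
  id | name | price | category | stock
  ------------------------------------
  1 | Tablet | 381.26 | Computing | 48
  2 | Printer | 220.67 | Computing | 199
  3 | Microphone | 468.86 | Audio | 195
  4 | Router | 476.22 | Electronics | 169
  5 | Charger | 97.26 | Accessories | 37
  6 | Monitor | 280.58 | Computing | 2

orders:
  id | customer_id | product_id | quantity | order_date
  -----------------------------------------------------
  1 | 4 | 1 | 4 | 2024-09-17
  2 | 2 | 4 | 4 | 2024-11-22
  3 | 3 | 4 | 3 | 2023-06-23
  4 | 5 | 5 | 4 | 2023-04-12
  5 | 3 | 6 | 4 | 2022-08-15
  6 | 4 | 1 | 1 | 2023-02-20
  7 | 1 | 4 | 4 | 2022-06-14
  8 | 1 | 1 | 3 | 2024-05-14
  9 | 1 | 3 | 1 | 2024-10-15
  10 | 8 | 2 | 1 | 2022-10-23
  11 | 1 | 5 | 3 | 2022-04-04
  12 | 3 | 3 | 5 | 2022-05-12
SELECT name, price FROM products WHERE price <= (SELECT MIN(price) FROM products)

Execution result:
name | price
Charger | 97.26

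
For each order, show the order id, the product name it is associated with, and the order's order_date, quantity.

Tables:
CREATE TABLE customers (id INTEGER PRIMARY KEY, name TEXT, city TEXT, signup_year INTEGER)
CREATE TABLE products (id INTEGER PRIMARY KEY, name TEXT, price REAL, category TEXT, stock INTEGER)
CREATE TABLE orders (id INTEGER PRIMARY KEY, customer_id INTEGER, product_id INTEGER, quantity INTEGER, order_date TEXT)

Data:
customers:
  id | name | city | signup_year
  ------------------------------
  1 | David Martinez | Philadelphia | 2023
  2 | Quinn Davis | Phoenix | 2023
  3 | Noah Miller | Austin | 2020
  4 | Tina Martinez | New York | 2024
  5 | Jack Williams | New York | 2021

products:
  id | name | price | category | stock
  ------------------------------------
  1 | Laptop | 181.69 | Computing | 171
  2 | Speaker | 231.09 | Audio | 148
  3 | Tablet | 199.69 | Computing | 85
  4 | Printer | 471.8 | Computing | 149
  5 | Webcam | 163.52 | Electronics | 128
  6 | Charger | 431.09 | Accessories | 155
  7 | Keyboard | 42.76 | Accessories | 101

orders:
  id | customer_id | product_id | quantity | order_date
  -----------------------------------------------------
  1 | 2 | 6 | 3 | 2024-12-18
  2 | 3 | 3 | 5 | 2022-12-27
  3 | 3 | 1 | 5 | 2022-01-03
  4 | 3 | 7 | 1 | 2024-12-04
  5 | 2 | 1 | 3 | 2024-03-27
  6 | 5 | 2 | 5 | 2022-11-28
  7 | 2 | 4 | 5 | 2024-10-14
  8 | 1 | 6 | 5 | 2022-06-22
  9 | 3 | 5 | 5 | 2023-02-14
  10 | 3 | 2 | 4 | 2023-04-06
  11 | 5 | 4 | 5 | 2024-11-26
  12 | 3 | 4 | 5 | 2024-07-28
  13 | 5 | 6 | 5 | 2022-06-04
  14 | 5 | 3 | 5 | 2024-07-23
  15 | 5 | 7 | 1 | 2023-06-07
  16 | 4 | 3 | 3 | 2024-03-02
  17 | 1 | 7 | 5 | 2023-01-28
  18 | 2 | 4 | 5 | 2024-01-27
SELECT c.id, p.name AS product, c.order_date, c.quantity FROM orders c JOIN products p ON c.product_id = p.id

Execution result:
id | product | order_date | quantity
1 | Charger | 2024-12-18 | 3
2 | Tablet | 2022-12-27 | 5
3 | Laptop | 2022-01-03 | 5
4 | Keyboard | 2024-12-04 | 1
5 | Laptop | 2024-03-27 | 3
6 | Speaker | 2022-11-28 | 5
7 | Printer | 2024-10-14 | 5
8 | Charger | 2022-06-22 | 5
9 | Webcam | 2023-02-14 | 5
10 | Speaker | 2023-04-06 | 4
11 | Printer | 2024-11-26 | 5
12 | Printer | 2024-07-28 | 5
13 | Charger | 2022-06-04 | 5
14 | Tablet | 2024-07-23 | 5
15 | Keyboard | 2023-06-07 | 1
16 | Tablet | 2024-03-02 | 3
17 | Keyboard | 2023-01-28 | 5
18 | Printer | 2024-01-27 | 5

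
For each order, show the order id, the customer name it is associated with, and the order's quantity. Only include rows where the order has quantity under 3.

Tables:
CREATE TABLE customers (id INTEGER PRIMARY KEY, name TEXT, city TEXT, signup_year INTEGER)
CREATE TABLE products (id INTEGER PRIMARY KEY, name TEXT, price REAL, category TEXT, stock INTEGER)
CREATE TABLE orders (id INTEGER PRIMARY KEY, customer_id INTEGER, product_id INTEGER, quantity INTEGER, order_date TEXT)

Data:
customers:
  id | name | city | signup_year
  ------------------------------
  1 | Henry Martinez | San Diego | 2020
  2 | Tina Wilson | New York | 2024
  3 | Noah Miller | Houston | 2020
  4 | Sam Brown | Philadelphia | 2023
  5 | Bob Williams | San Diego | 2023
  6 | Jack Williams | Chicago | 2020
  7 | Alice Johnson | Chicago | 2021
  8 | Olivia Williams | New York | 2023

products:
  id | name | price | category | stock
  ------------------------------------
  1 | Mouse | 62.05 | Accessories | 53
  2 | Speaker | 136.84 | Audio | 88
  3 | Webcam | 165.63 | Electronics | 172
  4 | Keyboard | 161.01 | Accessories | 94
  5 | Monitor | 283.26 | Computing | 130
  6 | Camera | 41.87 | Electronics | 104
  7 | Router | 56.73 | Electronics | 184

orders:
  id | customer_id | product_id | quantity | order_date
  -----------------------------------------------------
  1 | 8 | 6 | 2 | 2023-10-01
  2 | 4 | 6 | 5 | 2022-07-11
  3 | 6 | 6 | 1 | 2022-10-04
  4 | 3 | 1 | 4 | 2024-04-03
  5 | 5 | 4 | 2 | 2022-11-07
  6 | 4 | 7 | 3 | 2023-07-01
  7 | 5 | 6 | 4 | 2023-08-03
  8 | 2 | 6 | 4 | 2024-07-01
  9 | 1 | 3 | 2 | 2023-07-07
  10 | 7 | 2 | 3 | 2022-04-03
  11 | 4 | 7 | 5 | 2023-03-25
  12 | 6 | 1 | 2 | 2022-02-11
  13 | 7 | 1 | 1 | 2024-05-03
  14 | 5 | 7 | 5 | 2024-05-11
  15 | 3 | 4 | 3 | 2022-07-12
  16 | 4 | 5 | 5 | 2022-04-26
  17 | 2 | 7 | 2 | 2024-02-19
SELECT c.id, p.name AS customer, c.quantity FROM orders c JOIN customers p ON c.customer_id = p.id WHERE c.quantity < 3

Execution result:
id | customer | quantity
1 | Olivia Williams | 2
3 | Jack Williams | 1
5 | Bob Williams | 2
9 | Henry Martinez | 2
12 | Jack Williams | 2
13 | Alice Johnson | 1
17 | Tina Wilson | 2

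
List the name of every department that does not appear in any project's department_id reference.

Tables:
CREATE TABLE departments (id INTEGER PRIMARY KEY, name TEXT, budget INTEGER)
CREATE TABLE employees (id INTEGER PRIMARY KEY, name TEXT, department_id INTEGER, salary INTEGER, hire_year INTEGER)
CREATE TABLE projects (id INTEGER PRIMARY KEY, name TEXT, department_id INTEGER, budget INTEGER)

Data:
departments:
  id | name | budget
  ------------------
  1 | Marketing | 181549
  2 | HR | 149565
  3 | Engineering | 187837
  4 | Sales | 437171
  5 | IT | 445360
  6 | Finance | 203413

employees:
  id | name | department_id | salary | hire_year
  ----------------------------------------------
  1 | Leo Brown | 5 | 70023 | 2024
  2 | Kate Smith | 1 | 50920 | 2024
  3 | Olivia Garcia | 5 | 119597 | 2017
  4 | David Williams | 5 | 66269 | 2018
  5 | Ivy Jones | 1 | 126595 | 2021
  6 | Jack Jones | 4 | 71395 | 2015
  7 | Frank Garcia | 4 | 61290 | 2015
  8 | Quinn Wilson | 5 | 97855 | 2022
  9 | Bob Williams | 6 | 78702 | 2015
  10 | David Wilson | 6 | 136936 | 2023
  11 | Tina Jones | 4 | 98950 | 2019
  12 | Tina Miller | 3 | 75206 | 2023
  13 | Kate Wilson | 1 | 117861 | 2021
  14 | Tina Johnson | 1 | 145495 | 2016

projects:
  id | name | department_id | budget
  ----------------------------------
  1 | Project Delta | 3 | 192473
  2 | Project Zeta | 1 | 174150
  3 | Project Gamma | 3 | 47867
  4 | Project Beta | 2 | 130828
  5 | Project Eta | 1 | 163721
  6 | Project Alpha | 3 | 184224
SELECT p.name FROM departments p LEFT JOIN projects c ON c.department_id = p.id WHERE c.id IS NULL

Execution result:
name
Sales
IT
Finance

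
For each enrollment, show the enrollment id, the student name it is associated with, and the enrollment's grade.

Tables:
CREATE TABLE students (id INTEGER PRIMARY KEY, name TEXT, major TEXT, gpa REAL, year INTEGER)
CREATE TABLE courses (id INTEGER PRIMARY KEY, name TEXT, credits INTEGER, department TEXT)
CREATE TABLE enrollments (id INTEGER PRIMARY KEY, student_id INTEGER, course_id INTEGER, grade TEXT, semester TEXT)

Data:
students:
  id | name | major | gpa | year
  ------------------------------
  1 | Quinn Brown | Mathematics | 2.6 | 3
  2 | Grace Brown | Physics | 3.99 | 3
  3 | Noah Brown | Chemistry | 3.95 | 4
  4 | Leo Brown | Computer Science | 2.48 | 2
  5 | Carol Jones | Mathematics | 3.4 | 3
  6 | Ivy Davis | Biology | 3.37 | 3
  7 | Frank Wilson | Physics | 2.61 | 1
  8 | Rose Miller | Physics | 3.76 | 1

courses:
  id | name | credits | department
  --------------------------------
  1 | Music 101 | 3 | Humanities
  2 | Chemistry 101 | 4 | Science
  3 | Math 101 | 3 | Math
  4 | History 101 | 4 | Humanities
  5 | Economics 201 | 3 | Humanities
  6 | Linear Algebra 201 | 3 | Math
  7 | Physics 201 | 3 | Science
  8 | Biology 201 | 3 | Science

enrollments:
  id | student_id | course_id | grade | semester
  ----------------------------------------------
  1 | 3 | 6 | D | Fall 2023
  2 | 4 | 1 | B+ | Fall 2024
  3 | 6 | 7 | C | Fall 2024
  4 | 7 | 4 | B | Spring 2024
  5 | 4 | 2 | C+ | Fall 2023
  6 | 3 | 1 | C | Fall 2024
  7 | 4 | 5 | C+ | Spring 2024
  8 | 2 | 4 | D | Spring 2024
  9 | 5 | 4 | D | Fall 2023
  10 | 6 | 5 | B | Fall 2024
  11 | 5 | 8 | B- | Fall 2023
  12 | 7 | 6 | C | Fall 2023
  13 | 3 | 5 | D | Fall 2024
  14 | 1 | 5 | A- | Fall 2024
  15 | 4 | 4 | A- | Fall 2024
SELECT c.id, p.name AS student, c.grade FROM enrollments c JOIN students p ON c.student_id = p.id

Execution result:
id | student | grade
1 | Noah Brown | D
2 | Leo Brown | B+
3 | Ivy Davis | C
4 | Frank Wilson | B
5 | Leo Brown | C+
6 | Noah Brown | C
7 | Leo Brown | C+
8 | Grace Brown | D
9 | Carol Jones | D
10 | Ivy Davis | B
11 | Carol Jones | B-
12 | Frank Wilson | C
13 | Noah Brown | D
14 | Quinn Brown | A-
15 | Leo Brown | A-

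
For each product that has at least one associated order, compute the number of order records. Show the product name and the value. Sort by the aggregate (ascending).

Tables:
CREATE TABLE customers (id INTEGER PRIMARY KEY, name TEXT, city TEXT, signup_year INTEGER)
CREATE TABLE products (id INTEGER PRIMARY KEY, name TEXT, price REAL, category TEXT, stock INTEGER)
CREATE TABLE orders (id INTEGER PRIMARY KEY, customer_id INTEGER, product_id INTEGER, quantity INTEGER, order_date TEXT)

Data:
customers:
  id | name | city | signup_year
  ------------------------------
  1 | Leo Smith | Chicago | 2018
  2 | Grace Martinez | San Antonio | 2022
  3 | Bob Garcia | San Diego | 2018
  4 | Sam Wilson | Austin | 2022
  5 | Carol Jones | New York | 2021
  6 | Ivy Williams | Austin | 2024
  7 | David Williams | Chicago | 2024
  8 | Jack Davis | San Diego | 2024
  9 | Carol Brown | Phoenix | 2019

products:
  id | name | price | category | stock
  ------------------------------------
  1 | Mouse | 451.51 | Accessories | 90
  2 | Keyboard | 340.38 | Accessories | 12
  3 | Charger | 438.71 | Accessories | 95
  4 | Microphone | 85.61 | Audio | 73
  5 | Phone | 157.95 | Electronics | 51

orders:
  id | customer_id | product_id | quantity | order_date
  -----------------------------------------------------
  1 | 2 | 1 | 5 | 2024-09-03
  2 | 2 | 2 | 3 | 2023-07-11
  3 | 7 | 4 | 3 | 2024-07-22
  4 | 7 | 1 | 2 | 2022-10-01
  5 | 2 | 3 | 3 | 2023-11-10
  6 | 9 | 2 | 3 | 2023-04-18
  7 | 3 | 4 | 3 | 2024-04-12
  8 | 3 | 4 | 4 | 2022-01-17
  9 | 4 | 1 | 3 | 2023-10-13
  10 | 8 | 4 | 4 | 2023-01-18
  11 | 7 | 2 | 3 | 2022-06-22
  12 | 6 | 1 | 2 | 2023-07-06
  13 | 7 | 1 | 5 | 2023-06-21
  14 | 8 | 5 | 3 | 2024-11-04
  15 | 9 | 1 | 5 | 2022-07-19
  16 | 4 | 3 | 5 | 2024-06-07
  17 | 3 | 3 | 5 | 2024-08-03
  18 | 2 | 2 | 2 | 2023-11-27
SELECT p.name, COUNT(*) AS n FROM orders c JOIN products p ON c.product_id = p.id GROUP BY p.id, p.name ORDER BY n ASC

Execution result:
name | n
Phone | 1
Charger | 3
Keyboard | 4
Microphone | 4
Mouse | 6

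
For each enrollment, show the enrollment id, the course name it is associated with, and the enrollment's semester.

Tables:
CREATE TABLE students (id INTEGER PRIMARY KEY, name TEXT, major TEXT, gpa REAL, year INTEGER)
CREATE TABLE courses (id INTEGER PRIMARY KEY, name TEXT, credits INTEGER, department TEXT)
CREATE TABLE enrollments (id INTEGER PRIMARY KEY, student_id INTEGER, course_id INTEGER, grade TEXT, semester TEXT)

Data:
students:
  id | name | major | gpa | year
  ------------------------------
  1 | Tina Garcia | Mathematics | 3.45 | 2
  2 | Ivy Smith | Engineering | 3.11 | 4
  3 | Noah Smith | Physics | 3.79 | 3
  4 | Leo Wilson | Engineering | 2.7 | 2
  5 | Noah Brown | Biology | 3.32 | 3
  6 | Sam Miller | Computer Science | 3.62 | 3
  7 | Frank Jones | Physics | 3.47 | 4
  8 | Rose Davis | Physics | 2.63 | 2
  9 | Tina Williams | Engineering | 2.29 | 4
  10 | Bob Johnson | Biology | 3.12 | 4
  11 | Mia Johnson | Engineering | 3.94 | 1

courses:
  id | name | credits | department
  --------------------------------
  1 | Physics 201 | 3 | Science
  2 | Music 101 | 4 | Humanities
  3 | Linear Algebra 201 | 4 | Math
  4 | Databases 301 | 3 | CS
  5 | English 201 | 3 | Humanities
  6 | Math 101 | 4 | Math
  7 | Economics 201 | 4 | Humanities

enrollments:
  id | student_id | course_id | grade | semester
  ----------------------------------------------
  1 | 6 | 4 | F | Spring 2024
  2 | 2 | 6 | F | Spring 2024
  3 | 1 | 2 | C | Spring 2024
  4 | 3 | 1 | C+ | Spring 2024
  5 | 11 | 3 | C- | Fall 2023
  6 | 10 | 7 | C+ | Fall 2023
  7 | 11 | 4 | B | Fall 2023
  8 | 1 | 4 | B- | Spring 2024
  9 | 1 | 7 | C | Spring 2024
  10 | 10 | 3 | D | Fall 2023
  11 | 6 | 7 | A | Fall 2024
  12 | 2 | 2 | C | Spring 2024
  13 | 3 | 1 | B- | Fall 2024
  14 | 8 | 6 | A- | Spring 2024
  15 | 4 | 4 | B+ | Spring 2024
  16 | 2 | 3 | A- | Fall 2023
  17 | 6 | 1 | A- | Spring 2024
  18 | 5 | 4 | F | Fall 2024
SELECT c.id, p.name AS course, c.semester FROM enrollments c JOIN courses p ON c.course_id = p.id

Execution result:
id | course | semester
1 | Databases 301 | Spring 2024
2 | Math 101 | Spring 2024
3 | Music 101 | Spring 2024
4 | Physics 201 | Spring 2024
5 | Linear Algebra 201 | Fall 2023
6 | Economics 201 | Fall 2023
7 | Databases 301 | Fall 2023
8 | Databases 301 | Spring 2024
9 | Economics 201 | Spring 2024
10 | Linear Algebra 201 | Fall 2023
11 | Economics 201 | Fall 2024
12 | Music 101 | Spring 2024
13 | Physics 201 | Fall 2024
14 | Math 101 | Spring 2024
15 | Databases 301 | Spring 2024
16 | Linear Algebra 201 | Fall 2023
17 | Physics 201 | Spring 2024
18 | Databases 301 | Fall 2024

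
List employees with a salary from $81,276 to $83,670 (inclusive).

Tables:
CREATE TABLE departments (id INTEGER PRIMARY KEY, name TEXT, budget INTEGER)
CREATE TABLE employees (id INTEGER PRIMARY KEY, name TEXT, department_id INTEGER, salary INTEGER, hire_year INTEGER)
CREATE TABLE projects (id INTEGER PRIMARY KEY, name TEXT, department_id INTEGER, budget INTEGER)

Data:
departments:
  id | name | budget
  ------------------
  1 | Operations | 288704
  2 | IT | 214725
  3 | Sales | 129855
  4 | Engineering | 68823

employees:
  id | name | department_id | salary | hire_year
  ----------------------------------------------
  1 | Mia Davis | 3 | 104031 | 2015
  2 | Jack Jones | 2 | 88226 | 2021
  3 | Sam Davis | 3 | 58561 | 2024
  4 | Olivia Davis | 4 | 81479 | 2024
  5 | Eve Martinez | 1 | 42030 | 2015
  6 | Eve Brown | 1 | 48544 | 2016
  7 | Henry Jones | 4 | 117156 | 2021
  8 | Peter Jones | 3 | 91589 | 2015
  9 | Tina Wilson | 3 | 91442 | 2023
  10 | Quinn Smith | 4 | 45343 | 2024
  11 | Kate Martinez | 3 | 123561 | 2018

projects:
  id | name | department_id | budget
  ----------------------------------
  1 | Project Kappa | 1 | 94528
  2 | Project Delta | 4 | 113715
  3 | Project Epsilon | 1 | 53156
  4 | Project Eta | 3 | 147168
SELECT name, salary FROM employees WHERE salary BETWEEN 81276 AND 83670

Execution result:
name | salary
Olivia Davis | 81479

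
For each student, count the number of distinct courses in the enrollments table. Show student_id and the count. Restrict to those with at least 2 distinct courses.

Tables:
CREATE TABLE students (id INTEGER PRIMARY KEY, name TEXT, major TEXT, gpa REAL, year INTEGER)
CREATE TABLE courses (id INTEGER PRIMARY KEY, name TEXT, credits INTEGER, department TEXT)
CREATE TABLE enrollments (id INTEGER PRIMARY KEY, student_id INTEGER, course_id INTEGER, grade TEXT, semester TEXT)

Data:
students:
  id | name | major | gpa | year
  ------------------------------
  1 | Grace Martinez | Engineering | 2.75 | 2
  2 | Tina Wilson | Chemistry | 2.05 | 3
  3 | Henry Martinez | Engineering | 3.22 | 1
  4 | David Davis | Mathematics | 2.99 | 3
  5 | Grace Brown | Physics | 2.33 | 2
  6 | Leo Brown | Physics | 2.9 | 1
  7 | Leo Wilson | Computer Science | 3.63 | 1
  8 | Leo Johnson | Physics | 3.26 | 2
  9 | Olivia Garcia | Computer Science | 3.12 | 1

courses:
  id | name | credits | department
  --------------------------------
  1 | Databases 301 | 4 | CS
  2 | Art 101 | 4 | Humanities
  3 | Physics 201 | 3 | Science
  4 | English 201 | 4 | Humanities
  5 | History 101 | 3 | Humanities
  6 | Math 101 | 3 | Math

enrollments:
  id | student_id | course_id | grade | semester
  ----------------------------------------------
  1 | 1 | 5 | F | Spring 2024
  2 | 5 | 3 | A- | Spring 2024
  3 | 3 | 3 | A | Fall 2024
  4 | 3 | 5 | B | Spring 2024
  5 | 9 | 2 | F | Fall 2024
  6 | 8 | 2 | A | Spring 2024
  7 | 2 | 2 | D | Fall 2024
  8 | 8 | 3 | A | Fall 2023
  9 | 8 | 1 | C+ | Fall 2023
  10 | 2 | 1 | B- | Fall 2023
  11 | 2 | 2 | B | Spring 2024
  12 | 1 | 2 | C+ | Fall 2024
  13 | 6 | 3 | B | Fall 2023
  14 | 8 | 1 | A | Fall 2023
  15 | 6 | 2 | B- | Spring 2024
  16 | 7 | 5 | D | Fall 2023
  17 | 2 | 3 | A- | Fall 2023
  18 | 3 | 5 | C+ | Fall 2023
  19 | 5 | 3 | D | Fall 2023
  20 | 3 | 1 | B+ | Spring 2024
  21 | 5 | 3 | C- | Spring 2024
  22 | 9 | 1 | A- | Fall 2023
SELECT student_id, COUNT(DISTINCT course_id) AS distinct_course_count FROM enrollments GROUP BY student_id HAVING COUNT(DISTINCT course_id) >= 2

Execution result:
student_id | distinct_course_count
1 | 2
2 | 3
3 | 3
6 | 2
8 | 3
9 | 2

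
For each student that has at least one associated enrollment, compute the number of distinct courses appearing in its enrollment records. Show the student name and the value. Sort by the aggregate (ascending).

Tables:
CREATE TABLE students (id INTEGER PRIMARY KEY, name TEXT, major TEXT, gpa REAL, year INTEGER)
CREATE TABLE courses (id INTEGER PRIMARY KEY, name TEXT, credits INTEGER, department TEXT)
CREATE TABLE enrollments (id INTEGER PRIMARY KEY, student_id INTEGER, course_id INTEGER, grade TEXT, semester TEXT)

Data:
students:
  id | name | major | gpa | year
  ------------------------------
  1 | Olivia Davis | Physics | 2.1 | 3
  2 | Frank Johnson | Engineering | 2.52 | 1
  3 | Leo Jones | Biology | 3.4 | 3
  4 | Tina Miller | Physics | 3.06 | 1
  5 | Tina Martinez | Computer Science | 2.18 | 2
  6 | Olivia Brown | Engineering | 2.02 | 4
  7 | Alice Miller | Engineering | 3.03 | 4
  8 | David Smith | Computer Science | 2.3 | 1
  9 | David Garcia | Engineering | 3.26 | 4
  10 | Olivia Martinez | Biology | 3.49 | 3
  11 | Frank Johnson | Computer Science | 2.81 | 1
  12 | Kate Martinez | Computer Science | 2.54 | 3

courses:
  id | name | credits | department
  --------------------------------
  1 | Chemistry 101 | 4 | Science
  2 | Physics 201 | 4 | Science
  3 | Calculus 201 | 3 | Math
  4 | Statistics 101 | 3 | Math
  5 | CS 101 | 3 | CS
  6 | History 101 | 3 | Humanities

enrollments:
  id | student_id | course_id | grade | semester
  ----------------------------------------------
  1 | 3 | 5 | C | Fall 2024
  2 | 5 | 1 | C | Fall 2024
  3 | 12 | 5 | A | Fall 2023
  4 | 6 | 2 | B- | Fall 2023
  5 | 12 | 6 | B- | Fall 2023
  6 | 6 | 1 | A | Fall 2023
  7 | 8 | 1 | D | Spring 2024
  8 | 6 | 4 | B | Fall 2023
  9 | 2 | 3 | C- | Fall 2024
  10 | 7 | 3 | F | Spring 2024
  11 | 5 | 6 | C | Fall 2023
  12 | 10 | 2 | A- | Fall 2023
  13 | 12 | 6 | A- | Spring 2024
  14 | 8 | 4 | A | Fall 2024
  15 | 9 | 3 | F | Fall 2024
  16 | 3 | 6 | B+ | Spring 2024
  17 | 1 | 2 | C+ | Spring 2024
SELECT p.name, COUNT(DISTINCT c.course_id) AS distinct_course_count FROM enrollments c JOIN students p ON c.student_id = p.id GROUP BY p.id, p.name ORDER BY distinct_course_count ASC

Execution result:
name | distinct_course_count
Olivia Davis | 1
Frank Johnson | 1
Alice Miller | 1
David Garcia | 1
Olivia Martinez | 1
Leo Jones | 2
Tina Martinez | 2
David Smith | 2
Kate Martinez | 2
Olivia Brown | 3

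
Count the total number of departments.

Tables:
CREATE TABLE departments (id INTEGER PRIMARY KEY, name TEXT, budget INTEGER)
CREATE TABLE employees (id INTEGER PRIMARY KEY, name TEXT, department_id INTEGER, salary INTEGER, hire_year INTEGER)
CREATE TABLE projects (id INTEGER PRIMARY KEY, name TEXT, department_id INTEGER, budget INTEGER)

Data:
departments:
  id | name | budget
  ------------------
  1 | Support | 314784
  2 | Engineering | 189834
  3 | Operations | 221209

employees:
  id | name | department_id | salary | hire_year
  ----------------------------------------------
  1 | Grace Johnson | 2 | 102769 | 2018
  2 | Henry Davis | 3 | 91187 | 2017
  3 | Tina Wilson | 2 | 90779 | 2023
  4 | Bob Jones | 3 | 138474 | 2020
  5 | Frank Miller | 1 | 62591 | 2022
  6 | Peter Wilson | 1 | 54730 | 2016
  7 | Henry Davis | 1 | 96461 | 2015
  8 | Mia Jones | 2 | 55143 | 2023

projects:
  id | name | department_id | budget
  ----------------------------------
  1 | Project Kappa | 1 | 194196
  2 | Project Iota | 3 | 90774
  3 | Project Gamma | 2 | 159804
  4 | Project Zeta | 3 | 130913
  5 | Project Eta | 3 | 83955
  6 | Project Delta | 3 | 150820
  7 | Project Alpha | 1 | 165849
SELECT COUNT(*) FROM departments

Execution result:
3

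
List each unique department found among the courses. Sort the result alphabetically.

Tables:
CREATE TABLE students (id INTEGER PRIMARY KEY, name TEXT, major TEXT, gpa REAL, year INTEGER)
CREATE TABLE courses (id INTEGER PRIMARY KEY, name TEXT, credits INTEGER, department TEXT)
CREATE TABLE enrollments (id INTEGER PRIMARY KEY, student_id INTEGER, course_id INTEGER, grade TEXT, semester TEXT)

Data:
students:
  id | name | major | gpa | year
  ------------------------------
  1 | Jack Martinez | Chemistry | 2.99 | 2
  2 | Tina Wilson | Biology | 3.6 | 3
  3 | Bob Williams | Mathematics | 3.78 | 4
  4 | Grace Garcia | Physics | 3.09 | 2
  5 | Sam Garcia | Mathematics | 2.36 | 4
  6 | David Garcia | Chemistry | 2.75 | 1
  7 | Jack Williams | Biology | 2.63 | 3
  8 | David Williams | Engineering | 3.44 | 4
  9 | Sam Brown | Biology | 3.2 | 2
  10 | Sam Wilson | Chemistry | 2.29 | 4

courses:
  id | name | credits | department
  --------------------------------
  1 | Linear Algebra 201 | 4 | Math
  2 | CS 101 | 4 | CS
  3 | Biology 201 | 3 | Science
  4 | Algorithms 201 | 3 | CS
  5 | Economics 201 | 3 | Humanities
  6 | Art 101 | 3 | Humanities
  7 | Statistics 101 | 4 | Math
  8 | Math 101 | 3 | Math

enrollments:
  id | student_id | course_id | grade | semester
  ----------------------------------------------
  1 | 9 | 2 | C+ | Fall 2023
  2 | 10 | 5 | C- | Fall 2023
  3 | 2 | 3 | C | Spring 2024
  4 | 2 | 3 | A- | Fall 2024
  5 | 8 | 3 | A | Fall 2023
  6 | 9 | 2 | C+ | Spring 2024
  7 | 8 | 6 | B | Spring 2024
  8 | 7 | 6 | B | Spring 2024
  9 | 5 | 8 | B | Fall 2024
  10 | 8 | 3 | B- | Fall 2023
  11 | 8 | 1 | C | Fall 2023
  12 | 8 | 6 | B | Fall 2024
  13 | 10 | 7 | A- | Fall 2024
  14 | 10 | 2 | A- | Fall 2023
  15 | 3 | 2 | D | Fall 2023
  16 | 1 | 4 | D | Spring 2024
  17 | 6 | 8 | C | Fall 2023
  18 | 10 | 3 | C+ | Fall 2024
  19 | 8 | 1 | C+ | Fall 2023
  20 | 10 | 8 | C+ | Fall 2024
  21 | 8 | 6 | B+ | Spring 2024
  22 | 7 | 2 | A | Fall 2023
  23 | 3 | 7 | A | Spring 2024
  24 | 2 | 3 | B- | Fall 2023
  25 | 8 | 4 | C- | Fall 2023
SELECT DISTINCT department FROM courses ORDER BY department

Execution result:
department
CS
Humanities
Math
Science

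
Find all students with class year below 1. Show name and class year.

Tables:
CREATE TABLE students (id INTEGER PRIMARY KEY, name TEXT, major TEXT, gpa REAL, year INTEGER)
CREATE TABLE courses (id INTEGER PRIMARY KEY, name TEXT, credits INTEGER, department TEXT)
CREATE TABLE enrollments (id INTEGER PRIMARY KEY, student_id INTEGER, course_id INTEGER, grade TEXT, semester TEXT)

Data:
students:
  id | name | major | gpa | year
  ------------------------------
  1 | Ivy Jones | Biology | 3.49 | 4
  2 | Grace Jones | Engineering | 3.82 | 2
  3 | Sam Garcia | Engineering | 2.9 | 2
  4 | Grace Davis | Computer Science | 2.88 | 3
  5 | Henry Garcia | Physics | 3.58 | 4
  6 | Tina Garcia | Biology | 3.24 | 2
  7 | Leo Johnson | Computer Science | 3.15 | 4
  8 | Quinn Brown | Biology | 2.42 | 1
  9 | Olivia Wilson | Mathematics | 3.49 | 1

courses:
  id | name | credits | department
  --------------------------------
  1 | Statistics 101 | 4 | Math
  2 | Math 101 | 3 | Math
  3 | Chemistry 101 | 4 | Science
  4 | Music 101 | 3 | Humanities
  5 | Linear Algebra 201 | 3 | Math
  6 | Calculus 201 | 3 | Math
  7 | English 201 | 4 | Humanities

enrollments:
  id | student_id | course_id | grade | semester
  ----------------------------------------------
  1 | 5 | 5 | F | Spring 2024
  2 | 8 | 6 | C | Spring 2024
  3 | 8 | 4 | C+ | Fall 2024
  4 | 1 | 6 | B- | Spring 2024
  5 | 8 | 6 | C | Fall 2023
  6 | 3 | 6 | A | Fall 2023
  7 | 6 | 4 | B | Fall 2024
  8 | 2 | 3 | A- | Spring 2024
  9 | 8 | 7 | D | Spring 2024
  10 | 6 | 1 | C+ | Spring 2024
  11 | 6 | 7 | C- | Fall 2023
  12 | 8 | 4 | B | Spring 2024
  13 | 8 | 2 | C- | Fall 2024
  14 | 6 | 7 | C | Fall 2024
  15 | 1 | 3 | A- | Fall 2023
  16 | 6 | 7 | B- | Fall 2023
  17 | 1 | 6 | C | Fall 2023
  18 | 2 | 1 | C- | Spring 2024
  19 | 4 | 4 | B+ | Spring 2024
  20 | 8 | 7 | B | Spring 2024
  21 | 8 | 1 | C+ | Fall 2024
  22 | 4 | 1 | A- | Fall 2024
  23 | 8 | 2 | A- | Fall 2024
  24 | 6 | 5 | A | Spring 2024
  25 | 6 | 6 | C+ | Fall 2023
SELECT name, year FROM students WHERE year < 1

Execution result:
(no rows)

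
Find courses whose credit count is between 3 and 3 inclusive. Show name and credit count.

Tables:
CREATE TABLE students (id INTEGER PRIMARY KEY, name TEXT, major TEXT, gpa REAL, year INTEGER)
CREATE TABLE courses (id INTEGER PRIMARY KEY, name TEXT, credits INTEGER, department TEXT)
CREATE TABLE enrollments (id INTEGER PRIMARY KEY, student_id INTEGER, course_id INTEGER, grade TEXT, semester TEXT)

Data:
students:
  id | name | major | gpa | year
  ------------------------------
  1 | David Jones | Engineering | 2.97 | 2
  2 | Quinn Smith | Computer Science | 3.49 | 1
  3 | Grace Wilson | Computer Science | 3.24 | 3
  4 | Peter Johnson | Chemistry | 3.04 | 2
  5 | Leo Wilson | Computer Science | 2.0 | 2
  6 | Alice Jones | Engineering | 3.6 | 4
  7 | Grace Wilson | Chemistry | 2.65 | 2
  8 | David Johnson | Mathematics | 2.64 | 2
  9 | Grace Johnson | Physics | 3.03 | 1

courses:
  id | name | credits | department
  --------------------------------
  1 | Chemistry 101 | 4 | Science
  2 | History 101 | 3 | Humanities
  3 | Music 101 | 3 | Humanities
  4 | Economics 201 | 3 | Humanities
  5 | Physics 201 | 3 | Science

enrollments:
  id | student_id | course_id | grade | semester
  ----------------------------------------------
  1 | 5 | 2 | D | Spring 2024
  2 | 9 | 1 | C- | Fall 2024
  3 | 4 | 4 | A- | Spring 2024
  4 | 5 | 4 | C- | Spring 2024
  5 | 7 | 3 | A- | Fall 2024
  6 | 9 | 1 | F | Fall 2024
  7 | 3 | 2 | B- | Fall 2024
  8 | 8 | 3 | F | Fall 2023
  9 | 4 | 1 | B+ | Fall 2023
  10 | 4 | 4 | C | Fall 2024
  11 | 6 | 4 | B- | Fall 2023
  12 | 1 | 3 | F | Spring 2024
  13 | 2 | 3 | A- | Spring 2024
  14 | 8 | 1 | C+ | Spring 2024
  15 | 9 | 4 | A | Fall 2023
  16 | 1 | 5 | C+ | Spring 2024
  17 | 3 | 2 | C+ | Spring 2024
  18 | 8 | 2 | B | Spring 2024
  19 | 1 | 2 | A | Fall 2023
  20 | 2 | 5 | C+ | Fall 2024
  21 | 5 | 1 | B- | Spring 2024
SELECT name, credits FROM courses WHERE credits BETWEEN 3 AND 3

Execution result:
name | credits
History 101 | 3
Music 101 | 3
Economics 201 | 3
Physics 201 | 3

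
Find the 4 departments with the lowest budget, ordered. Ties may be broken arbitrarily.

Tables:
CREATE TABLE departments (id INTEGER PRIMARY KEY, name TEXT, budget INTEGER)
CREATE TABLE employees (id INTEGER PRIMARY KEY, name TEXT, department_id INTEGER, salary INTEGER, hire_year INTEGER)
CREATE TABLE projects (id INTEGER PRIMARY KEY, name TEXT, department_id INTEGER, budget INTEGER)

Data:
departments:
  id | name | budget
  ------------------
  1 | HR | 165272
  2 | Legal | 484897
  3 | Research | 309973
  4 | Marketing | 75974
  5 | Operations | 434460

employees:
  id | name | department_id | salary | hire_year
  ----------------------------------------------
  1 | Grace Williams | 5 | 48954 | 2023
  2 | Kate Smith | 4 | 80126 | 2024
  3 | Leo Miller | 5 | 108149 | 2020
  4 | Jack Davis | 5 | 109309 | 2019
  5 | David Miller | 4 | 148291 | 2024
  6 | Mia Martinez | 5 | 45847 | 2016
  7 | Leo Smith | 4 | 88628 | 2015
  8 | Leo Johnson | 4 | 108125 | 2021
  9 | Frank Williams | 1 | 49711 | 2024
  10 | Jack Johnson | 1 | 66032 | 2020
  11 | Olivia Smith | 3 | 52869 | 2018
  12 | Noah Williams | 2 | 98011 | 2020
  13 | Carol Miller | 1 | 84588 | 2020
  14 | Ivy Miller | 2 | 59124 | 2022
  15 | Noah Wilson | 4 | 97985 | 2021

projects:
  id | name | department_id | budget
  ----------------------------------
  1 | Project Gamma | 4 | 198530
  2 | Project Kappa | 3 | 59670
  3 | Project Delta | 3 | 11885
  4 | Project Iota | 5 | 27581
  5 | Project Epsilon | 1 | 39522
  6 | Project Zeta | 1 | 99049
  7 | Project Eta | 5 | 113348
SELECT name, budget FROM departments ORDER BY budget ASC LIMIT 4

Execution result:
name | budget
Marketing | 75974
HR | 165272
Research | 309973
Operations | 434460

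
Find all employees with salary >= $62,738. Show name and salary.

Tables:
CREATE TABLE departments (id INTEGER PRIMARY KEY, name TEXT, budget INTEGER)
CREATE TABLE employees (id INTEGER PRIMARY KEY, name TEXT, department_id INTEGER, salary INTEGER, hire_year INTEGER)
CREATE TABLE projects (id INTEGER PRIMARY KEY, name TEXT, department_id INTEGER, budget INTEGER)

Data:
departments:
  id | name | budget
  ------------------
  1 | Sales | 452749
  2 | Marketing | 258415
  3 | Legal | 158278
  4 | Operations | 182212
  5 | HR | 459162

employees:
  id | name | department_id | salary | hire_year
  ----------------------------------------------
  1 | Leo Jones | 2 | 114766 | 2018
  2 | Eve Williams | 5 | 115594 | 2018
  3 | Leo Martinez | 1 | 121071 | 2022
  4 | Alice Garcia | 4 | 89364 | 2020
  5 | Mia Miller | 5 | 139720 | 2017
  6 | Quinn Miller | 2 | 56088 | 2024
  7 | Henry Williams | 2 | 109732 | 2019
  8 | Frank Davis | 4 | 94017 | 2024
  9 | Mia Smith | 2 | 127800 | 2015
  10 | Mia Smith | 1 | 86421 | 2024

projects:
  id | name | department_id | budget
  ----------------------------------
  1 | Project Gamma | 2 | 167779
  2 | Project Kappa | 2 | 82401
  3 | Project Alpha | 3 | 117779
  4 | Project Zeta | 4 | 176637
SELECT name, salary FROM employees WHERE salary >= 62738

Execution result:
name | salary
Leo Jones | 114766
Eve Williams | 115594
Leo Martinez | 121071
Alice Garcia | 89364
Mia Miller | 139720
Henry Williams | 109732
Frank Davis | 94017
Mia Smith | 127800
Mia Smith | 86421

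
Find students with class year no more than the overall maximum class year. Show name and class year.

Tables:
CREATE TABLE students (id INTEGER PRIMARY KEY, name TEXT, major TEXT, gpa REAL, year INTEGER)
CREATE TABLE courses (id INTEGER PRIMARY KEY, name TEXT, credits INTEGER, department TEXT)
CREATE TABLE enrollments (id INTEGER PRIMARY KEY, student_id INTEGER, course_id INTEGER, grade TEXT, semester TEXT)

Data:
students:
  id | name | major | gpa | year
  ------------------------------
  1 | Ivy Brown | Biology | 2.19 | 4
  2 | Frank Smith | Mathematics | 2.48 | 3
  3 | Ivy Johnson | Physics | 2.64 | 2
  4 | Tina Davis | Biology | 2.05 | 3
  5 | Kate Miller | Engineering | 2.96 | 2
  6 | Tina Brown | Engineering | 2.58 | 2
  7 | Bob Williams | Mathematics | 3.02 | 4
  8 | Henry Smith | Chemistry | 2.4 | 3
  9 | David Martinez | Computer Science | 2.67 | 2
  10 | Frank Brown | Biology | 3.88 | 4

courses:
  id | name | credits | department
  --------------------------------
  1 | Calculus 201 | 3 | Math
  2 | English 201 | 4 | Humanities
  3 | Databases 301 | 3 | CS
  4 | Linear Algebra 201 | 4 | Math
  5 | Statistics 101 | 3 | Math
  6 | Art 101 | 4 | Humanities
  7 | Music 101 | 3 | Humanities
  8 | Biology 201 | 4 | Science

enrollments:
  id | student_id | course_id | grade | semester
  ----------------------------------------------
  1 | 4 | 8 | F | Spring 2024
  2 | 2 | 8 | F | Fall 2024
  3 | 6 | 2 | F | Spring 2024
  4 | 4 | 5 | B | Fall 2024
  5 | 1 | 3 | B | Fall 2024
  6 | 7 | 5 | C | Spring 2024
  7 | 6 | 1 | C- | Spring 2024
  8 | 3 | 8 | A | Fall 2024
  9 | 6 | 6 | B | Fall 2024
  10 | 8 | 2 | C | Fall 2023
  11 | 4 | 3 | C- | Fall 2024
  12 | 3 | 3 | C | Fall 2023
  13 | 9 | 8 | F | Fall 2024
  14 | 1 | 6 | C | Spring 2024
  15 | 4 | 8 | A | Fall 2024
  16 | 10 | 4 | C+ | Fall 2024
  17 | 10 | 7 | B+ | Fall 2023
SELECT name, year FROM students WHERE year <= (SELECT MAX(year) FROM students)

Execution result:
name | year
Ivy Brown | 4
Frank Smith | 3
Ivy Johnson | 2
Tina Davis | 3
Kate Miller | 2
Tina Brown | 2
Bob Williams | 4
Henry Smith | 3
David Martinez | 2
Frank Brown | 4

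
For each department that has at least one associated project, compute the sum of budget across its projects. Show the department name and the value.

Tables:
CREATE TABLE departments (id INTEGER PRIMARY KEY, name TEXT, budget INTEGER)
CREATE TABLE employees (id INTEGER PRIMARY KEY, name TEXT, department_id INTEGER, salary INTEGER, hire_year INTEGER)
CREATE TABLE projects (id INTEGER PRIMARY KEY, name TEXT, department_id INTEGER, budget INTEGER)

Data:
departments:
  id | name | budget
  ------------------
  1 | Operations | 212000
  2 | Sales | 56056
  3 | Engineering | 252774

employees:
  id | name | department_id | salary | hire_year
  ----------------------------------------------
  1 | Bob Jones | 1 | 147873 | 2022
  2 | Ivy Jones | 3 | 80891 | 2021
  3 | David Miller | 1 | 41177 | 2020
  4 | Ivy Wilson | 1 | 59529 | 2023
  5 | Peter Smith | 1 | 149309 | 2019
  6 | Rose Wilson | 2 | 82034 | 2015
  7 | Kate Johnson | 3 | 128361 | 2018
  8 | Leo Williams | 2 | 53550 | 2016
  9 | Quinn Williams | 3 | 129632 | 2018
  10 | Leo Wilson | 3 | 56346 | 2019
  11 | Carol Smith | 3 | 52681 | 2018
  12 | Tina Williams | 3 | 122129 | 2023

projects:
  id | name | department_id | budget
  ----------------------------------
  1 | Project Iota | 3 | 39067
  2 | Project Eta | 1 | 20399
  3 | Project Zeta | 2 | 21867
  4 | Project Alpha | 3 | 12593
SELECT p.name, SUM(c.budget) AS sum_budget FROM projects c JOIN departments p ON c.department_id = p.id GROUP BY p.id, p.name

Execution result:
name | sum_budget
Operations | 20399
Sales | 21867
Engineering | 51660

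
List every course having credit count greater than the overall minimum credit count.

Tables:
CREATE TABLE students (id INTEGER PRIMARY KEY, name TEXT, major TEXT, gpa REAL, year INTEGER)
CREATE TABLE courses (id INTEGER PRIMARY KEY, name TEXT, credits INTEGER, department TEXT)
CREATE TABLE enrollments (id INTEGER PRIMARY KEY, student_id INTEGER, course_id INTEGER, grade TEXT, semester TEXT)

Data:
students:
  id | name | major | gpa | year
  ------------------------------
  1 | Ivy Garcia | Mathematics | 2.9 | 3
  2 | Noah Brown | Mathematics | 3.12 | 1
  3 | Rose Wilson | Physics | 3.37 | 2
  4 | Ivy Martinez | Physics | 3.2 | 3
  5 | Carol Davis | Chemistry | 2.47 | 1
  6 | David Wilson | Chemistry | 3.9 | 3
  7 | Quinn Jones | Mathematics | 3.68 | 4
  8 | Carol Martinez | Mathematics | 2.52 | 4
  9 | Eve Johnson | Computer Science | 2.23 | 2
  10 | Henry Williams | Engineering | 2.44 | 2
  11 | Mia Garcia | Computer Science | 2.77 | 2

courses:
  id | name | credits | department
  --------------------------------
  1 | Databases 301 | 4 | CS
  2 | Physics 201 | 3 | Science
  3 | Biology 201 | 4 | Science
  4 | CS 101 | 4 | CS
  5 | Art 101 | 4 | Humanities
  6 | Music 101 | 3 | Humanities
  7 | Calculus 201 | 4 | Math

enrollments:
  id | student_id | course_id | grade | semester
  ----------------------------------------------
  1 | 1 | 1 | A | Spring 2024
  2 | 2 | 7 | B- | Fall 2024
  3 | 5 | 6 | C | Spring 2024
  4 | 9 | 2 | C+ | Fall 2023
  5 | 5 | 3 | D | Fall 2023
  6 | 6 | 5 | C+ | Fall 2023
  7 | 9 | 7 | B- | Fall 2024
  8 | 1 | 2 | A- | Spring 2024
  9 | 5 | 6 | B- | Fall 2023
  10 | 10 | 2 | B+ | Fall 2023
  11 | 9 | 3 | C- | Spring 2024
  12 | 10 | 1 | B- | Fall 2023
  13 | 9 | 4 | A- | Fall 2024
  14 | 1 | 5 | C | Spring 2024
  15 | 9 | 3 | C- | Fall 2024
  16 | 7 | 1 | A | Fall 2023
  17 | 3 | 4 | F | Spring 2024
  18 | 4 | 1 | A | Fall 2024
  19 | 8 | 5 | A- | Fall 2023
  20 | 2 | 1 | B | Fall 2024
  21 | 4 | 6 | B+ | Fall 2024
SELECT name, credits FROM courses WHERE credits > (SELECT MIN(credits) FROM courses)

Execution result:
name | credits
Databases 301 | 4
Biology 201 | 4
CS 101 | 4
Art 101 | 4
Calculus 201 | 4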